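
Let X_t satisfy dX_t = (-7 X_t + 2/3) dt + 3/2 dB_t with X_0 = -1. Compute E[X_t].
E[X_t] = 2/21 - 23*exp(-7*t)/21

Taking expectations and using E[dB_t] = 0, the mean m(t) = E[X_t] satisfies the ODE m'(t) = a m(t) + b with m(0) = x_0. With a = -7, b = 2/3, x_0 = -1, the solution is
  m(t) = x_0 * exp(a t) + (b/a) * (exp(a t) - 1)
       = (-1) * exp((-7) t) + ((2/3)/(-7)) * (exp((-7) t) - 1)
       = 2/21 - 23*exp(-7*t)/21.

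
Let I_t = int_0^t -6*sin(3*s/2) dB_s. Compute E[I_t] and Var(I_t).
E[I_t] = 0; Var(I_t) = 18*t - 6*sin(3*t)

The Itô integral of a deterministic integrand f(s) has mean 0 because each increment f(s) * (B_{s+ds} - B_s) has mean 0. By the Itô isometry:
  Var( int_0^t f(s) dB_s ) = E[ (int_0^t f(s) dB_s)^2 ] = int_0^t f(s)^2 ds.
Here f(s) = -6*sin(3*s/2), so f(s)^2 = 36*sin(3*s/2)^2. Integrate:
  int_0^t (36*sin(3*s/2)^2) ds = 18*t - 6*sin(3*t).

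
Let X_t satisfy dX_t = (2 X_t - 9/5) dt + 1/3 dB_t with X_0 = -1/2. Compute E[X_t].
E[X_t] = 9/10 - 7*exp(2*t)/5

Taking expectations and using E[dB_t] = 0, the mean m(t) = E[X_t] satisfies the ODE m'(t) = a m(t) + b with m(0) = x_0. With a = 2, b = -9/5, x_0 = -1/2, the solution is
  m(t) = x_0 * exp(a t) + (b/a) * (exp(a t) - 1)
       = (-1/2) * exp(2 t) + ((-9/5)/2) * (exp(2 t) - 1)
       = 9/10 - 7*exp(2*t)/5.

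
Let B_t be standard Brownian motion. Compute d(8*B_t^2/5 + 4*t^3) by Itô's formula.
d(8*B_t^2/5 + 4*t^3) = (12*t^2 + 8/5) dt + (16*B_t/5) dB_t

Itô's formula for f(t, x): d f(t, B_t) = (f_t + (1/2) f_xx) dt + f_x dB_t. Compute partials of f(t, x) = 4*t^3 + 8*x^2/5:
  f_t(t,x)  = 12*t^2
  f_x(t,x)  = 16*x/5
  f_xx(t,x) = 16/5
Assemble drift = f_t + (1/2) f_xx = 12*t^2 + 8/5 and diffusion = f_x = 16*x/5. Substituting x = B_t:
  d(8*B_t^2/5 + 4*t^3) = (12*t^2 + 8/5) dt + (16*B_t/5) dB_t.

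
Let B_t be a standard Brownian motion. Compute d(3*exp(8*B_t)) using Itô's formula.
d(3*exp(8*B_t)) = (96*exp(8*B_t)) dt + (24*exp(8*B_t)) dB_t

Itô's formula for f(B_t) gives d f(B_t) = f'(B_t) dB_t + (1/2) f''(B_t) dt. Compute derivatives of f(x) = 3*exp(8*x):
  f'(x)  = 24*exp(8*x)
  f''(x) = 192*exp(8*x)
Substitute x = B_t and multiply the f'' term by 1/2:
  drift     = (1/2) * (192*exp(8*x)) evaluated at B_t = 96*exp(8*B_t)
  diffusion = (24*exp(8*x)) evaluated at B_t = 24*exp(8*B_t)
Therefore d(3*exp(8*B_t)) = (96*exp(8*B_t)) dt + (24*exp(8*B_t)) dB_t.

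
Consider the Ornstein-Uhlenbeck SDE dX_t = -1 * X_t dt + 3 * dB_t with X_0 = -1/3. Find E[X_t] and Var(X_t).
E[X_t] = -exp(-t)/3; Var(X_t) = 9/2 - 9*exp(-2*t)/2

The OU SDE dX = -theta X dt + sigma dB admits the integrating factor exp(theta t): d(exp(theta t) X_t) = sigma exp(theta t) dB_t. Integrating from 0 to t:
  X_t = x_0 * exp(-theta t) + sigma * int_0^t exp(-theta (t-s)) dB_s.
The Itô integral has mean 0 and (by the Itô isometry) variance sigma^2 * int_0^t exp(-2 theta (t - s)) ds = sigma^2 * (1 - exp(-2 theta t)) / (2 theta).
With theta = 1, sigma = 3, x_0 = -1/3:
  E[X_t] = -1/3 * exp(-1 t) = -exp(-t)/3
  Var(X_t) = (3)^2 * (1 - exp(-2*1 t)) / (2 * 1) = 9/2 - 9*exp(-2*t)/2.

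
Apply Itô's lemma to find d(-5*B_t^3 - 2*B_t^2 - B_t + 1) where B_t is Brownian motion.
d(-5*B_t^3 - 2*B_t^2 - B_t + 1) = (-15*B_t - 2) dt + (-15*B_t^2 - 4*B_t - 1) dB_t

Itô's formula for f(B_t) gives d f(B_t) = f'(B_t) dB_t + (1/2) f''(B_t) dt. Compute derivatives of f(x) = -5*x^3 - 2*x^2 - x + 1:
  f'(x)  = -15*x^2 - 4*x - 1
  f''(x) = -30*x - 4
Substitute x = B_t and multiply the f'' term by 1/2:
  drift     = (1/2) * (-30*x - 4) evaluated at B_t = -15*B_t - 2
  diffusion = (-15*x^2 - 4*x - 1) evaluated at B_t = -15*B_t^2 - 4*B_t - 1
Therefore d(-5*B_t^3 - 2*B_t^2 - B_t + 1) = (-15*B_t - 2) dt + (-15*B_t^2 - 4*B_t - 1) dB_t.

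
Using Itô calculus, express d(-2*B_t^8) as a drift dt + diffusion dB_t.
d(-2*B_t^8) = (-56*B_t^6) dt + (-16*B_t^7) dB_t

Itô's formula for f(B_t) gives d f(B_t) = f'(B_t) dB_t + (1/2) f''(B_t) dt. Compute derivatives of f(x) = -2*x^8:
  f'(x)  = -16*x^7
  f''(x) = -112*x^6
Substitute x = B_t and multiply the f'' term by 1/2:
  drift     = (1/2) * (-112*x^6) evaluated at B_t = -56*B_t^6
  diffusion = (-16*x^7) evaluated at B_t = -16*B_t^7
Therefore d(-2*B_t^8) = (-56*B_t^6) dt + (-16*B_t^7) dB_t.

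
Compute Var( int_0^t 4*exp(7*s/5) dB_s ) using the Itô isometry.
Var = 40*exp(14*t/5)/7 - 40/7

The Itô integral of a deterministic integrand f(s) has mean 0 because each increment f(s) * (B_{s+ds} - B_s) has mean 0. By the Itô isometry:
  Var( int_0^t f(s) dB_s ) = E[ (int_0^t f(s) dB_s)^2 ] = int_0^t f(s)^2 ds.
Here f(s) = 4*exp(7*s/5), so f(s)^2 = 16*exp(14*s/5). Integrate:
  int_0^t (16*exp(14*s/5)) ds = 40*exp(14*t/5)/7 - 40/7.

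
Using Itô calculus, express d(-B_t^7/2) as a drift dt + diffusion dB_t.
d(-B_t^7/2) = (-21*B_t^5/2) dt + (-7*B_t^6/2) dB_t

Itô's formula for f(B_t) gives d f(B_t) = f'(B_t) dB_t + (1/2) f''(B_t) dt. Compute derivatives of f(x) = -x^7/2:
  f'(x)  = -7*x^6/2
  f''(x) = -21*x^5
Substitute x = B_t and multiply the f'' term by 1/2:
  drift     = (1/2) * (-21*x^5) evaluated at B_t = -21*B_t^5/2
  diffusion = (-7*x^6/2) evaluated at B_t = -7*B_t^6/2
Therefore d(-B_t^7/2) = (-21*B_t^5/2) dt + (-7*B_t^6/2) dB_t.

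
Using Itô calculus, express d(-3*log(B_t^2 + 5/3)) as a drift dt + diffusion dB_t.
d(-3*log(B_t^2 + 5/3)) = (9*(3*B_t^2 - 5)/(3*B_t^2 + 5)^2) dt + (-18*B_t/(3*B_t^2 + 5)) dB_t

Itô's formula for f(B_t) gives d f(B_t) = f'(B_t) dB_t + (1/2) f''(B_t) dt. Compute derivatives of f(x) = -3*log(x^2 + 5/3):
  f'(x)  = -18*x/(3*x^2 + 5)
  f''(x) = 18*(3*x^2 - 5)/(3*x^2 + 5)^2
Substitute x = B_t and multiply the f'' term by 1/2:
  drift     = (1/2) * (18*(3*x^2 - 5)/(3*x^2 + 5)^2) evaluated at B_t = 9*(3*B_t^2 - 5)/(3*B_t^2 + 5)^2
  diffusion = (-18*x/(3*x^2 + 5)) evaluated at B_t = -18*B_t/(3*B_t^2 + 5)
Therefore d(-3*log(B_t^2 + 5/3)) = (9*(3*B_t^2 - 5)/(3*B_t^2 + 5)^2) dt + (-18*B_t/(3*B_t^2 + 5)) dB_t.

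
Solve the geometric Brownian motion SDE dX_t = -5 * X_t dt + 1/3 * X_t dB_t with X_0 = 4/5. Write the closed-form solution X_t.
X_t = 4/5 * exp((-91/18) * t + (1/3) * B_t)

For GBM dX = mu X dt + sigma X dB with X_0 = x_0, apply Itô to Y = log X: dY = (mu - sigma^2/2) dt + sigma dB, so Y_t = log(x_0) + (mu - sigma^2/2) t + sigma B_t and hence X_t = x_0 * exp((mu - sigma^2/2) t + sigma B_t).
With mu = -5, sigma = 1/3, x_0 = 4/5, this gives:
  X_t = 4/5 * exp((-91/18) * t + (1/3) * B_t).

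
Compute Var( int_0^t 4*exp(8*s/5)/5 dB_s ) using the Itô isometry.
Var = exp(16*t/5)/5 - 1/5

The Itô integral of a deterministic integrand f(s) has mean 0 because each increment f(s) * (B_{s+ds} - B_s) has mean 0. By the Itô isometry:
  Var( int_0^t f(s) dB_s ) = E[ (int_0^t f(s) dB_s)^2 ] = int_0^t f(s)^2 ds.
Here f(s) = 4*exp(8*s/5)/5, so f(s)^2 = 16*exp(16*s/5)/25. Integrate:
  int_0^t (16*exp(16*s/5)/25) ds = exp(16*t/5)/5 - 1/5.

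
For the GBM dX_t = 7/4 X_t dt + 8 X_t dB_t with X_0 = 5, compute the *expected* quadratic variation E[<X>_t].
E[<X>_t] = 640*exp(135*t/2)/27 - 640/27

<X>_t = int_0^t (8 * X_s)^2 ds. Taking expectation inside the integral: E[<X>_t] = 8^2 * int_0^t E[X_s^2] ds. For GBM, E[X_s^2] = x_0^2 * exp((2 mu + sigma^2) s). Integrating:
  E[<X>_t] = 8^2 * 5^2 * (exp((2*(7/4) + 8^2) t) - 1) / (2*(7/4) + 8^2)
           = 8^2 * 5^2 * (exp((135/2) t) - 1) / (135/2) = 640*exp(135*t/2)/27 - 640/27.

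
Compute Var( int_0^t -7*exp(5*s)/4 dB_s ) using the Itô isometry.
Var = 49*exp(10*t)/160 - 49/160

The Itô integral of a deterministic integrand f(s) has mean 0 because each increment f(s) * (B_{s+ds} - B_s) has mean 0. By the Itô isometry:
  Var( int_0^t f(s) dB_s ) = E[ (int_0^t f(s) dB_s)^2 ] = int_0^t f(s)^2 ds.
Here f(s) = -7*exp(5*s)/4, so f(s)^2 = 49*exp(10*s)/16. Integrate:
  int_0^t (49*exp(10*s)/16) ds = 49*exp(10*t)/160 - 49/160.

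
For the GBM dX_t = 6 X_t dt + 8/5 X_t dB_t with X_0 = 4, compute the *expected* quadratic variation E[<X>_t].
E[<X>_t] = 256*exp(364*t/25)/91 - 256/91

<X>_t = int_0^t ((8/5) * X_s)^2 ds. Taking expectation inside the integral: E[<X>_t] = (8/5)^2 * int_0^t E[X_s^2] ds. For GBM, E[X_s^2] = x_0^2 * exp((2 mu + sigma^2) s). Integrating:
  E[<X>_t] = (8/5)^2 * 4^2 * (exp((2*6 + (8/5)^2) t) - 1) / (2*6 + (8/5)^2)
           = (8/5)^2 * 4^2 * (exp((364/25) t) - 1) / (364/25) = 256*exp(364*t/25)/91 - 256/91.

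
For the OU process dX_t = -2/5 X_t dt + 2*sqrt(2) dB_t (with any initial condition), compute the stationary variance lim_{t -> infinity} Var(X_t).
lim Var(X_t) = 10

The OU SDE dX = -theta X dt + sigma dB admits the integrating factor exp(theta t): d(exp(theta t) X_t) = sigma exp(theta t) dB_t. Integrating from 0 to t gives X_t = x_0 * exp(-theta t) + sigma * int_0^t exp(-theta (t-s)) dB_s for any initial x_0. The Itô integral has variance (by the Itô isometry) sigma^2 * int_0^t exp(-2 theta (t - s)) ds = sigma^2 * (1 - exp(-2 theta t)) / (2 theta), independent of x_0.
With theta = 2/5, sigma = 2*sqrt(2):
  Var(X_t) = (2*sqrt(2))^2 * (1 - exp(-2*2/5 t)) / (2 * 2/5) = 10 - 10*exp(-4*t/5).
As t -> infinity, exp(-2*2/5 t) -> 0, so the stationary variance is sigma^2 / (2 theta) = 10.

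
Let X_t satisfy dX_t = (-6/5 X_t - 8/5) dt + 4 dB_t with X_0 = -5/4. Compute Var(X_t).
Var(X_t) = 20/3 - 20*exp(-12*t/5)/3

The variance V(t) = Var(X_t) satisfies V'(t) = 2 a V(t) + c^2 with V(0) = 0 (drift coefficient is linear in X, diffusion is constant). With a = -6/5, c = 4, the solution is
  V(t) = (c^2 / (2 a)) * (exp(2 a t) - 1)
       = (4^2 / (2*(-6/5))) * (exp((-12/5) t) - 1)
       = 20/3 - 20*exp(-12*t/5)/3.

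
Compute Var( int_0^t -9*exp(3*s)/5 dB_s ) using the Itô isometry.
Var = 27*exp(6*t)/50 - 27/50

The Itô integral of a deterministic integrand f(s) has mean 0 because each increment f(s) * (B_{s+ds} - B_s) has mean 0. By the Itô isometry:
  Var( int_0^t f(s) dB_s ) = E[ (int_0^t f(s) dB_s)^2 ] = int_0^t f(s)^2 ds.
Here f(s) = -9*exp(3*s)/5, so f(s)^2 = 81*exp(6*s)/25. Integrate:
  int_0^t (81*exp(6*s)/25) ds = 27*exp(6*t)/50 - 27/50.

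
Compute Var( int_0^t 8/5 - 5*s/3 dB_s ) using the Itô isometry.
Var = t*(625*t^2 - 1800*t + 1728)/675

The Itô integral of a deterministic integrand f(s) has mean 0 because each increment f(s) * (B_{s+ds} - B_s) has mean 0. By the Itô isometry:
  Var( int_0^t f(s) dB_s ) = E[ (int_0^t f(s) dB_s)^2 ] = int_0^t f(s)^2 ds.
Here f(s) = 8/5 - 5*s/3, so f(s)^2 = (25*s - 24)^2/225. Integrate:
  int_0^t ((25*s - 24)^2/225) ds = t*(625*t^2 - 1800*t + 1728)/675.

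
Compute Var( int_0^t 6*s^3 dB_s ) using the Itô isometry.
Var = 36*t^7/7

The Itô integral of a deterministic integrand f(s) has mean 0 because each increment f(s) * (B_{s+ds} - B_s) has mean 0. By the Itô isometry:
  Var( int_0^t f(s) dB_s ) = E[ (int_0^t f(s) dB_s)^2 ] = int_0^t f(s)^2 ds.
Here f(s) = 6*s^3, so f(s)^2 = 36*s^6. Integrate:
  int_0^t (36*s^6) ds = 36*t^7/7.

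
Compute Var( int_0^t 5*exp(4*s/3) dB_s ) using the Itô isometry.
Var = 75*exp(8*t/3)/8 - 75/8

The Itô integral of a deterministic integrand f(s) has mean 0 because each increment f(s) * (B_{s+ds} - B_s) has mean 0. By the Itô isometry:
  Var( int_0^t f(s) dB_s ) = E[ (int_0^t f(s) dB_s)^2 ] = int_0^t f(s)^2 ds.
Here f(s) = 5*exp(4*s/3), so f(s)^2 = 25*exp(8*s/3). Integrate:
  int_0^t (25*exp(8*s/3)) ds = 75*exp(8*t/3)/8 - 75/8.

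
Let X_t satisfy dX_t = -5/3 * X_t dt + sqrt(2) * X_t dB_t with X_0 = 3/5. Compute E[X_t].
E[X_t] = 3*exp(-5*t/3)/5

For GBM dX = mu X dt + sigma X dB with X_0 = x_0, apply Itô to Y = log X: dY = (mu - sigma^2/2) dt + sigma dB, so Y_t = log(x_0) + (mu - sigma^2/2) t + sigma B_t and hence X_t = x_0 * exp((mu - sigma^2/2) t + sigma B_t).
With mu = -5/3, sigma = sqrt(2), x_0 = 3/5, this gives:
  X_t = 3/5 * exp((-8/3) * t + (sqrt(2)) * B_t).
Since sigma*B_t ~ Normal(0, sigma^2 t), E[exp(sigma*B_t)] = exp(sigma^2 t / 2); so E[X_t] = x_0 * exp((mu - sigma^2/2) t) * exp(sigma^2 t / 2) = x_0 * exp(mu t) = 3*exp(-5*t/3)/5.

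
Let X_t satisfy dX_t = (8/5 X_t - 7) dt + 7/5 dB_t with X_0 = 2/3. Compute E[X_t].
E[X_t] = 35/8 - 89*exp(8*t/5)/24

Taking expectations and using E[dB_t] = 0, the mean m(t) = E[X_t] satisfies the ODE m'(t) = a m(t) + b with m(0) = x_0. With a = 8/5, b = -7, x_0 = 2/3, the solution is
  m(t) = x_0 * exp(a t) + (b/a) * (exp(a t) - 1)
       = (2/3) * exp((8/5) t) + ((-7)/(8/5)) * (exp((8/5) t) - 1)
       = 35/8 - 89*exp(8*t/5)/24.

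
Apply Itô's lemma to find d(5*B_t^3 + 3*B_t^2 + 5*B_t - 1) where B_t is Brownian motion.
d(5*B_t^3 + 3*B_t^2 + 5*B_t - 1) = (15*B_t + 3) dt + (15*B_t^2 + 6*B_t + 5) dB_t

Itô's formula for f(B_t) gives d f(B_t) = f'(B_t) dB_t + (1/2) f''(B_t) dt. Compute derivatives of f(x) = 5*x^3 + 3*x^2 + 5*x - 1:
  f'(x)  = 15*x^2 + 6*x + 5
  f''(x) = 30*x + 6
Substitute x = B_t and multiply the f'' term by 1/2:
  drift     = (1/2) * (30*x + 6) evaluated at B_t = 15*B_t + 3
  diffusion = (15*x^2 + 6*x + 5) evaluated at B_t = 15*B_t^2 + 6*B_t + 5
Therefore d(5*B_t^3 + 3*B_t^2 + 5*B_t - 1) = (15*B_t + 3) dt + (15*B_t^2 + 6*B_t + 5) dB_t.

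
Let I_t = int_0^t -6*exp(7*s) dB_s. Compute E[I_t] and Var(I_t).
E[I_t] = 0; Var(I_t) = 18*exp(14*t)/7 - 18/7

The Itô integral of a deterministic integrand f(s) has mean 0 because each increment f(s) * (B_{s+ds} - B_s) has mean 0. By the Itô isometry:
  Var( int_0^t f(s) dB_s ) = E[ (int_0^t f(s) dB_s)^2 ] = int_0^t f(s)^2 ds.
Here f(s) = -6*exp(7*s), so f(s)^2 = 36*exp(14*s). Integrate:
  int_0^t (36*exp(14*s)) ds = 18*exp(14*t)/7 - 18/7.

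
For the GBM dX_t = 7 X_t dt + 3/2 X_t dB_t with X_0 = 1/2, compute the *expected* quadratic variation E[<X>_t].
E[<X>_t] = 9*exp(65*t/4)/260 - 9/260

<X>_t = int_0^t ((3/2) * X_s)^2 ds. Taking expectation inside the integral: E[<X>_t] = (3/2)^2 * int_0^t E[X_s^2] ds. For GBM, E[X_s^2] = x_0^2 * exp((2 mu + sigma^2) s). Integrating:
  E[<X>_t] = (3/2)^2 * (1/2)^2 * (exp((2*7 + (3/2)^2) t) - 1) / (2*7 + (3/2)^2)
           = (3/2)^2 * (1/2)^2 * (exp((65/4) t) - 1) / (65/4) = 9*exp(65*t/4)/260 - 9/260.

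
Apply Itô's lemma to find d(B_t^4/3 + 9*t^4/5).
d(B_t^4/3 + 9*t^4/5) = (2*B_t^2 + 36*t^3/5) dt + (4*B_t^3/3) dB_t

Itô's formula for f(t, x): d f(t, B_t) = (f_t + (1/2) f_xx) dt + f_x dB_t. Compute partials of f(t, x) = 9*t^4/5 + x^4/3:
  f_t(t,x)  = 36*t^3/5
  f_x(t,x)  = 4*x^3/3
  f_xx(t,x) = 4*x^2
Assemble drift = f_t + (1/2) f_xx = 36*t^3/5 + 2*x^2 and diffusion = f_x = 4*x^3/3. Substituting x = B_t:
  d(B_t^4/3 + 9*t^4/5) = (2*B_t^2 + 36*t^3/5) dt + (4*B_t^3/3) dB_t.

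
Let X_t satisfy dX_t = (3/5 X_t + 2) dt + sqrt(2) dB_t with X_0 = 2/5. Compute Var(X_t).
Var(X_t) = 5*exp(6*t/5)/3 - 5/3

The variance V(t) = Var(X_t) satisfies V'(t) = 2 a V(t) + c^2 with V(0) = 0 (drift coefficient is linear in X, diffusion is constant). With a = 3/5, c = sqrt(2), the solution is
  V(t) = (c^2 / (2 a)) * (exp(2 a t) - 1)
       = (sqrt(2)^2 / (2*(3/5))) * (exp((6/5) t) - 1)
       = 5*exp(6*t/5)/3 - 5/3.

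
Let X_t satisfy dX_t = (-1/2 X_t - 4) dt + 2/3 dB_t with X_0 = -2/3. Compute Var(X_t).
Var(X_t) = 4/9 - 4*exp(-t)/9

The variance V(t) = Var(X_t) satisfies V'(t) = 2 a V(t) + c^2 with V(0) = 0 (drift coefficient is linear in X, diffusion is constant). With a = -1/2, c = 2/3, the solution is
  V(t) = (c^2 / (2 a)) * (exp(2 a t) - 1)
       = ((2/3)^2 / (2*(-1/2))) * (exp((-1) t) - 1)
       = 4/9 - 4*exp(-t)/9.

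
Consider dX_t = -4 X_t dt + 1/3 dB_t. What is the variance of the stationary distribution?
lim Var(X_t) = 1/72

The OU SDE dX = -theta X dt + sigma dB admits the integrating factor exp(theta t): d(exp(theta t) X_t) = sigma exp(theta t) dB_t. Integrating from 0 to t gives X_t = x_0 * exp(-theta t) + sigma * int_0^t exp(-theta (t-s)) dB_s for any initial x_0. The Itô integral has variance (by the Itô isometry) sigma^2 * int_0^t exp(-2 theta (t - s)) ds = sigma^2 * (1 - exp(-2 theta t)) / (2 theta), independent of x_0.
With theta = 4, sigma = 1/3:
  Var(X_t) = (1/3)^2 * (1 - exp(-2*4 t)) / (2 * 4) = 1/72 - exp(-8*t)/72.
As t -> infinity, exp(-2*4 t) -> 0, so the stationary variance is sigma^2 / (2 theta) = 1/72.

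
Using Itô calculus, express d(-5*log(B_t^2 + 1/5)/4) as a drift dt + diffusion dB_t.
d(-5*log(B_t^2 + 1/5)/4) = (25*(5*B_t^2 - 1)/(4*(5*B_t^2 + 1)^2)) dt + (-25*B_t/(10*B_t^2 + 2)) dB_t

Itô's formula for f(B_t) gives d f(B_t) = f'(B_t) dB_t + (1/2) f''(B_t) dt. Compute derivatives of f(x) = -5*log(x^2 + 1/5)/4:
  f'(x)  = -25*x/(10*x^2 + 2)
  f''(x) = 25*(5*x^2 - 1)/(2*(5*x^2 + 1)^2)
Substitute x = B_t and multiply the f'' term by 1/2:
  drift     = (1/2) * (25*(5*x^2 - 1)/(2*(5*x^2 + 1)^2)) evaluated at B_t = 25*(5*B_t^2 - 1)/(4*(5*B_t^2 + 1)^2)
  diffusion = (-25*x/(10*x^2 + 2)) evaluated at B_t = -25*B_t/(10*B_t^2 + 2)
Therefore d(-5*log(B_t^2 + 1/5)/4) = (25*(5*B_t^2 - 1)/(4*(5*B_t^2 + 1)^2)) dt + (-25*B_t/(10*B_t^2 + 2)) dB_t.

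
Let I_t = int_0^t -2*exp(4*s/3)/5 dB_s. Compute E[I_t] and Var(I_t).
E[I_t] = 0; Var(I_t) = 3*exp(8*t/3)/50 - 3/50

The Itô integral of a deterministic integrand f(s) has mean 0 because each increment f(s) * (B_{s+ds} - B_s) has mean 0. By the Itô isometry:
  Var( int_0^t f(s) dB_s ) = E[ (int_0^t f(s) dB_s)^2 ] = int_0^t f(s)^2 ds.
Here f(s) = -2*exp(4*s/3)/5, so f(s)^2 = 4*exp(8*s/3)/25. Integrate:
  int_0^t (4*exp(8*s/3)/25) ds = 3*exp(8*t/3)/50 - 3/50.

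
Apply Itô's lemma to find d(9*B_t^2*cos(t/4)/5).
d(9*B_t^2*cos(t/4)/5) = (-9*B_t^2*sin(t/4)/20 + 9*cos(t/4)/5) dt + (18*B_t*cos(t/4)/5) dB_t

Itô's formula for f(t, x): d f(t, B_t) = (f_t + (1/2) f_xx) dt + f_x dB_t. Compute partials of f(t, x) = 9*x^2*cos(t/4)/5:
  f_t(t,x)  = -9*x^2*sin(t/4)/20
  f_x(t,x)  = 18*x*cos(t/4)/5
  f_xx(t,x) = 18*cos(t/4)/5
Assemble drift = f_t + (1/2) f_xx = -9*x^2*sin(t/4)/20 + 9*cos(t/4)/5 and diffusion = f_x = 18*x*cos(t/4)/5. Substituting x = B_t:
  d(9*B_t^2*cos(t/4)/5) = (-9*B_t^2*sin(t/4)/20 + 9*cos(t/4)/5) dt + (18*B_t*cos(t/4)/5) dB_t.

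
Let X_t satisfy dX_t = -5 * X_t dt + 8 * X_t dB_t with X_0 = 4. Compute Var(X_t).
Var(X_t) = (16*exp(64*t) - 16)*exp(-10*t)

For GBM dX = mu X dt + sigma X dB with X_0 = x_0, apply Itô to Y = log X: dY = (mu - sigma^2/2) dt + sigma dB, so Y_t = log(x_0) + (mu - sigma^2/2) t + sigma B_t and hence X_t = x_0 * exp((mu - sigma^2/2) t + sigma B_t).
With mu = -5, sigma = 8, x_0 = 4, this gives:
  X_t = 4 * exp((-37) * t + (8) * B_t).
Since sigma*B_t ~ Normal(0, sigma^2 t), E[exp(sigma*B_t)] = exp(sigma^2 t / 2); so E[X_t] = x_0 * exp((mu - sigma^2/2) t) * exp(sigma^2 t / 2) = x_0 * exp(mu t) = 4*exp(-5*t).
Var(X_t) = E[X_t^2] - (E[X_t])^2 = x_0^2 * exp(2 mu t) * (exp(sigma^2 t) - 1) = (16*exp(64*t) - 16)*exp(-10*t).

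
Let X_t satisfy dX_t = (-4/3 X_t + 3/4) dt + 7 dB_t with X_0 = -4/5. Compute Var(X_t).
Var(X_t) = 147/8 - 147*exp(-8*t/3)/8

The variance V(t) = Var(X_t) satisfies V'(t) = 2 a V(t) + c^2 with V(0) = 0 (drift coefficient is linear in X, diffusion is constant). With a = -4/3, c = 7, the solution is
  V(t) = (c^2 / (2 a)) * (exp(2 a t) - 1)
       = (7^2 / (2*(-4/3))) * (exp((-8/3) t) - 1)
       = 147/8 - 147*exp(-8*t/3)/8.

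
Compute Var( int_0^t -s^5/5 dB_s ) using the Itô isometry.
Var = t^11/275

The Itô integral of a deterministic integrand f(s) has mean 0 because each increment f(s) * (B_{s+ds} - B_s) has mean 0. By the Itô isometry:
  Var( int_0^t f(s) dB_s ) = E[ (int_0^t f(s) dB_s)^2 ] = int_0^t f(s)^2 ds.
Here f(s) = -s^5/5, so f(s)^2 = s^10/25. Integrate:
  int_0^t (s^10/25) ds = t^11/275.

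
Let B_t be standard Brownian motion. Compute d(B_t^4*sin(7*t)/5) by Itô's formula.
d(B_t^4*sin(7*t)/5) = (B_t^2*(7*B_t^2*cos(7*t) + 6*sin(7*t))/5) dt + (4*B_t^3*sin(7*t)/5) dB_t

Itô's formula for f(t, x): d f(t, B_t) = (f_t + (1/2) f_xx) dt + f_x dB_t. Compute partials of f(t, x) = x^4*sin(7*t)/5:
  f_t(t,x)  = 7*x^4*cos(7*t)/5
  f_x(t,x)  = 4*x^3*sin(7*t)/5
  f_xx(t,x) = 12*x^2*sin(7*t)/5
Assemble drift = f_t + (1/2) f_xx = x^2*(7*x^2*cos(7*t) + 6*sin(7*t))/5 and diffusion = f_x = 4*x^3*sin(7*t)/5. Substituting x = B_t:
  d(B_t^4*sin(7*t)/5) = (B_t^2*(7*B_t^2*cos(7*t) + 6*sin(7*t))/5) dt + (4*B_t^3*sin(7*t)/5) dB_t.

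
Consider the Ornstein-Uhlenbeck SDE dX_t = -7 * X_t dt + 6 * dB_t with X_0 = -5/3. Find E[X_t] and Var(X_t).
E[X_t] = -5*exp(-7*t)/3; Var(X_t) = 18/7 - 18*exp(-14*t)/7

The OU SDE dX = -theta X dt + sigma dB admits the integrating factor exp(theta t): d(exp(theta t) X_t) = sigma exp(theta t) dB_t. Integrating from 0 to t:
  X_t = x_0 * exp(-theta t) + sigma * int_0^t exp(-theta (t-s)) dB_s.
The Itô integral has mean 0 and (by the Itô isometry) variance sigma^2 * int_0^t exp(-2 theta (t - s)) ds = sigma^2 * (1 - exp(-2 theta t)) / (2 theta).
With theta = 7, sigma = 6, x_0 = -5/3:
  E[X_t] = -5/3 * exp(-7 t) = -5*exp(-7*t)/3
  Var(X_t) = (6)^2 * (1 - exp(-2*7 t)) / (2 * 7) = 18/7 - 18*exp(-14*t)/7.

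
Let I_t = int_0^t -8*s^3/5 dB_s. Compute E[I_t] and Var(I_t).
E[I_t] = 0; Var(I_t) = 64*t^7/175

The Itô integral of a deterministic integrand f(s) has mean 0 because each increment f(s) * (B_{s+ds} - B_s) has mean 0. By the Itô isometry:
  Var( int_0^t f(s) dB_s ) = E[ (int_0^t f(s) dB_s)^2 ] = int_0^t f(s)^2 ds.
Here f(s) = -8*s^3/5, so f(s)^2 = 64*s^6/25. Integrate:
  int_0^t (64*s^6/25) ds = 64*t^7/175.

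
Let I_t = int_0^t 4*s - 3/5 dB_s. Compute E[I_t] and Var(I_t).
E[I_t] = 0; Var(I_t) = t*(400*t^2 - 180*t + 27)/75

The Itô integral of a deterministic integrand f(s) has mean 0 because each increment f(s) * (B_{s+ds} - B_s) has mean 0. By the Itô isometry:
  Var( int_0^t f(s) dB_s ) = E[ (int_0^t f(s) dB_s)^2 ] = int_0^t f(s)^2 ds.
Here f(s) = 4*s - 3/5, so f(s)^2 = (20*s - 3)^2/25. Integrate:
  int_0^t ((20*s - 3)^2/25) ds = t*(400*t^2 - 180*t + 27)/75.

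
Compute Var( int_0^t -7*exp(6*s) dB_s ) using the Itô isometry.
Var = 49*exp(12*t)/12 - 49/12

The Itô integral of a deterministic integrand f(s) has mean 0 because each increment f(s) * (B_{s+ds} - B_s) has mean 0. By the Itô isometry:
  Var( int_0^t f(s) dB_s ) = E[ (int_0^t f(s) dB_s)^2 ] = int_0^t f(s)^2 ds.
Here f(s) = -7*exp(6*s), so f(s)^2 = 49*exp(12*s). Integrate:
  int_0^t (49*exp(12*s)) ds = 49*exp(12*t)/12 - 49/12.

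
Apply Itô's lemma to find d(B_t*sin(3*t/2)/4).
d(B_t*sin(3*t/2)/4) = (3*B_t*cos(3*t/2)/8) dt + (sin(3*t/2)/4) dB_t

Itô's formula for f(t, x): d f(t, B_t) = (f_t + (1/2) f_xx) dt + f_x dB_t. Compute partials of f(t, x) = x*sin(3*t/2)/4:
  f_t(t,x)  = 3*x*cos(3*t/2)/8
  f_x(t,x)  = sin(3*t/2)/4
  f_xx(t,x) = 0
Assemble drift = f_t + (1/2) f_xx = 3*x*cos(3*t/2)/8 and diffusion = f_x = sin(3*t/2)/4. Substituting x = B_t:
  d(B_t*sin(3*t/2)/4) = (3*B_t*cos(3*t/2)/8) dt + (sin(3*t/2)/4) dB_t.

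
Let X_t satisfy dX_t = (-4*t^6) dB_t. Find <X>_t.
<X>_t = 16*t^13/13

For an Itô process dX_t = a(t) dt + b(t) dB_t, the quadratic variation is <X>_t = int_0^t b(s)^2 ds (the drift term does not contribute). Here b(s) = -4*s^6, so
  b(s)^2 = 16*s^12.
Integrating from 0 to t:
  <X>_t = int_0^t (16*s^12) ds = 16*t^13/13.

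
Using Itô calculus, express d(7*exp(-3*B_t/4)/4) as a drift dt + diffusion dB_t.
d(7*exp(-3*B_t/4)/4) = (63*exp(-3*B_t/4)/128) dt + (-21*exp(-3*B_t/4)/16) dB_t

Itô's formula for f(B_t) gives d f(B_t) = f'(B_t) dB_t + (1/2) f''(B_t) dt. Compute derivatives of f(x) = 7*exp(-3*x/4)/4:
  f'(x)  = -21*exp(-3*x/4)/16
  f''(x) = 63*exp(-3*x/4)/64
Substitute x = B_t and multiply the f'' term by 1/2:
  drift     = (1/2) * (63*exp(-3*x/4)/64) evaluated at B_t = 63*exp(-3*B_t/4)/128
  diffusion = (-21*exp(-3*x/4)/16) evaluated at B_t = -21*exp(-3*B_t/4)/16
Therefore d(7*exp(-3*B_t/4)/4) = (63*exp(-3*B_t/4)/128) dt + (-21*exp(-3*B_t/4)/16) dB_t.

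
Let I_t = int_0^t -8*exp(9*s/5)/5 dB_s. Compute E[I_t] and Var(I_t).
E[I_t] = 0; Var(I_t) = 32*exp(18*t/5)/45 - 32/45

The Itô integral of a deterministic integrand f(s) has mean 0 because each increment f(s) * (B_{s+ds} - B_s) has mean 0. By the Itô isometry:
  Var( int_0^t f(s) dB_s ) = E[ (int_0^t f(s) dB_s)^2 ] = int_0^t f(s)^2 ds.
Here f(s) = -8*exp(9*s/5)/5, so f(s)^2 = 64*exp(18*s/5)/25. Integrate:
  int_0^t (64*exp(18*s/5)/25) ds = 32*exp(18*t/5)/45 - 32/45.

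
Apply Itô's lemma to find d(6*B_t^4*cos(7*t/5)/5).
d(6*B_t^4*cos(7*t/5)/5) = (6*B_t^2*(-7*B_t^2*sin(7*t/5) + 30*cos(7*t/5))/25) dt + (24*B_t^3*cos(7*t/5)/5) dB_t

Itô's formula for f(t, x): d f(t, B_t) = (f_t + (1/2) f_xx) dt + f_x dB_t. Compute partials of f(t, x) = 6*x^4*cos(7*t/5)/5:
  f_t(t,x)  = -42*x^4*sin(7*t/5)/25
  f_x(t,x)  = 24*x^3*cos(7*t/5)/5
  f_xx(t,x) = 72*x^2*cos(7*t/5)/5
Assemble drift = f_t + (1/2) f_xx = 6*x^2*(-7*x^2*sin(7*t/5) + 30*cos(7*t/5))/25 and diffusion = f_x = 24*x^3*cos(7*t/5)/5. Substituting x = B_t:
  d(6*B_t^4*cos(7*t/5)/5) = (6*B_t^2*(-7*B_t^2*sin(7*t/5) + 30*cos(7*t/5))/25) dt + (24*B_t^3*cos(7*t/5)/5) dB_t.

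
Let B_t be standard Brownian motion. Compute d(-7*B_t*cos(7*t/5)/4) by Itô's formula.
d(-7*B_t*cos(7*t/5)/4) = (49*B_t*sin(7*t/5)/20) dt + (-7*cos(7*t/5)/4) dB_t

Itô's formula for f(t, x): d f(t, B_t) = (f_t + (1/2) f_xx) dt + f_x dB_t. Compute partials of f(t, x) = -7*x*cos(7*t/5)/4:
  f_t(t,x)  = 49*x*sin(7*t/5)/20
  f_x(t,x)  = -7*cos(7*t/5)/4
  f_xx(t,x) = 0
Assemble drift = f_t + (1/2) f_xx = 49*x*sin(7*t/5)/20 and diffusion = f_x = -7*cos(7*t/5)/4. Substituting x = B_t:
  d(-7*B_t*cos(7*t/5)/4) = (49*B_t*sin(7*t/5)/20) dt + (-7*cos(7*t/5)/4) dB_t.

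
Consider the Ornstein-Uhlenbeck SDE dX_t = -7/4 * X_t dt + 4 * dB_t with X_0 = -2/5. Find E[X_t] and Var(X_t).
E[X_t] = -2*exp(-7*t/4)/5; Var(X_t) = 32/7 - 32*exp(-7*t/2)/7

The OU SDE dX = -theta X dt + sigma dB admits the integrating factor exp(theta t): d(exp(theta t) X_t) = sigma exp(theta t) dB_t. Integrating from 0 to t:
  X_t = x_0 * exp(-theta t) + sigma * int_0^t exp(-theta (t-s)) dB_s.
The Itô integral has mean 0 and (by the Itô isometry) variance sigma^2 * int_0^t exp(-2 theta (t - s)) ds = sigma^2 * (1 - exp(-2 theta t)) / (2 theta).
With theta = 7/4, sigma = 4, x_0 = -2/5:
  E[X_t] = -2/5 * exp(-7/4 t) = -2*exp(-7*t/4)/5
  Var(X_t) = (4)^2 * (1 - exp(-2*7/4 t)) / (2 * 7/4) = 32/7 - 32*exp(-7*t/2)/7.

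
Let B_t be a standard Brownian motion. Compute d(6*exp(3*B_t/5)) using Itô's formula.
d(6*exp(3*B_t/5)) = (27*exp(3*B_t/5)/25) dt + (18*exp(3*B_t/5)/5) dB_t

Itô's formula for f(B_t) gives d f(B_t) = f'(B_t) dB_t + (1/2) f''(B_t) dt. Compute derivatives of f(x) = 6*exp(3*x/5):
  f'(x)  = 18*exp(3*x/5)/5
  f''(x) = 54*exp(3*x/5)/25
Substitute x = B_t and multiply the f'' term by 1/2:
  drift     = (1/2) * (54*exp(3*x/5)/25) evaluated at B_t = 27*exp(3*B_t/5)/25
  diffusion = (18*exp(3*x/5)/5) evaluated at B_t = 18*exp(3*B_t/5)/5
Therefore d(6*exp(3*B_t/5)) = (27*exp(3*B_t/5)/25) dt + (18*exp(3*B_t/5)/5) dB_t.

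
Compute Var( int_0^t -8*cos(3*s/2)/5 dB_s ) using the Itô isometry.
Var = 32*t/25 + 32*sin(3*t)/75

The Itô integral of a deterministic integrand f(s) has mean 0 because each increment f(s) * (B_{s+ds} - B_s) has mean 0. By the Itô isometry:
  Var( int_0^t f(s) dB_s ) = E[ (int_0^t f(s) dB_s)^2 ] = int_0^t f(s)^2 ds.
Here f(s) = -8*cos(3*s/2)/5, so f(s)^2 = 64*cos(3*s/2)^2/25. Integrate:
  int_0^t (64*cos(3*s/2)^2/25) ds = 32*t/25 + 32*sin(3*t)/75.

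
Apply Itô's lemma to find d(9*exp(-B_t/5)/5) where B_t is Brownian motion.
d(9*exp(-B_t/5)/5) = (9*exp(-B_t/5)/250) dt + (-9*exp(-B_t/5)/25) dB_t

Itô's formula for f(B_t) gives d f(B_t) = f'(B_t) dB_t + (1/2) f''(B_t) dt. Compute derivatives of f(x) = 9*exp(-x/5)/5:
  f'(x)  = -9*exp(-x/5)/25
  f''(x) = 9*exp(-x/5)/125
Substitute x = B_t and multiply the f'' term by 1/2:
  drift     = (1/2) * (9*exp(-x/5)/125) evaluated at B_t = 9*exp(-B_t/5)/250
  diffusion = (-9*exp(-x/5)/25) evaluated at B_t = -9*exp(-B_t/5)/25
Therefore d(9*exp(-B_t/5)/5) = (9*exp(-B_t/5)/250) dt + (-9*exp(-B_t/5)/25) dB_t.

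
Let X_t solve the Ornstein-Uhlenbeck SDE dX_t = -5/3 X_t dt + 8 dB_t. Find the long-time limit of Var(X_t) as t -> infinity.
lim Var(X_t) = 96/5

The OU SDE dX = -theta X dt + sigma dB admits the integrating factor exp(theta t): d(exp(theta t) X_t) = sigma exp(theta t) dB_t. Integrating from 0 to t gives X_t = x_0 * exp(-theta t) + sigma * int_0^t exp(-theta (t-s)) dB_s for any initial x_0. The Itô integral has variance (by the Itô isometry) sigma^2 * int_0^t exp(-2 theta (t - s)) ds = sigma^2 * (1 - exp(-2 theta t)) / (2 theta), independent of x_0.
With theta = 5/3, sigma = 8:
  Var(X_t) = (8)^2 * (1 - exp(-2*5/3 t)) / (2 * 5/3) = 96/5 - 96*exp(-10*t/3)/5.
As t -> infinity, exp(-2*5/3 t) -> 0, so the stationary variance is sigma^2 / (2 theta) = 96/5.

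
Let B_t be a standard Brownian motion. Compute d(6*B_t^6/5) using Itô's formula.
d(6*B_t^6/5) = (18*B_t^4) dt + (36*B_t^5/5) dB_t

Itô's formula for f(B_t) gives d f(B_t) = f'(B_t) dB_t + (1/2) f''(B_t) dt. Compute derivatives of f(x) = 6*x^6/5:
  f'(x)  = 36*x^5/5
  f''(x) = 36*x^4
Substitute x = B_t and multiply the f'' term by 1/2:
  drift     = (1/2) * (36*x^4) evaluated at B_t = 18*B_t^4
  diffusion = (36*x^5/5) evaluated at B_t = 36*B_t^5/5
Therefore d(6*B_t^6/5) = (18*B_t^4) dt + (36*B_t^5/5) dB_t.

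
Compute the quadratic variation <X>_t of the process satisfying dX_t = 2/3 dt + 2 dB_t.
<X>_t = 4*t

For an Itô process dX_t = a(t) dt + b(t) dB_t, the quadratic variation is <X>_t = int_0^t b(s)^2 ds (the drift term does not contribute). Here b(s) = 2, so
  b(s)^2 = 4.
Integrating from 0 to t:
  <X>_t = int_0^t (4) ds = 4*t.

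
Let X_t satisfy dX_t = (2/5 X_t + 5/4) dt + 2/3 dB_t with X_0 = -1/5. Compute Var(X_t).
Var(X_t) = 5*exp(4*t/5)/9 - 5/9

The variance V(t) = Var(X_t) satisfies V'(t) = 2 a V(t) + c^2 with V(0) = 0 (drift coefficient is linear in X, diffusion is constant). With a = 2/5, c = 2/3, the solution is
  V(t) = (c^2 / (2 a)) * (exp(2 a t) - 1)
       = ((2/3)^2 / (2*(2/5))) * (exp((4/5) t) - 1)
       = 5*exp(4*t/5)/9 - 5/9.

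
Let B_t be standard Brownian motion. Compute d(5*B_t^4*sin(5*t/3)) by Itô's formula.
d(5*B_t^4*sin(5*t/3)) = (B_t^2*(25*B_t^2*cos(5*t/3)/3 + 30*sin(5*t/3))) dt + (20*B_t^3*sin(5*t/3)) dB_t

Itô's formula for f(t, x): d f(t, B_t) = (f_t + (1/2) f_xx) dt + f_x dB_t. Compute partials of f(t, x) = 5*x^4*sin(5*t/3):
  f_t(t,x)  = 25*x^4*cos(5*t/3)/3
  f_x(t,x)  = 20*x^3*sin(5*t/3)
  f_xx(t,x) = 60*x^2*sin(5*t/3)
Assemble drift = f_t + (1/2) f_xx = x^2*(25*x^2*cos(5*t/3)/3 + 30*sin(5*t/3)) and diffusion = f_x = 20*x^3*sin(5*t/3). Substituting x = B_t:
  d(5*B_t^4*sin(5*t/3)) = (B_t^2*(25*B_t^2*cos(5*t/3)/3 + 30*sin(5*t/3))) dt + (20*B_t^3*sin(5*t/3)) dB_t.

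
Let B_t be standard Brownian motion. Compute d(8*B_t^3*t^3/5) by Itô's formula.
d(8*B_t^3*t^3/5) = (24*B_t*t^2*(B_t^2 + t)/5) dt + (24*B_t^2*t^3/5) dB_t

Itô's formula for f(t, x): d f(t, B_t) = (f_t + (1/2) f_xx) dt + f_x dB_t. Compute partials of f(t, x) = 8*t^3*x^3/5:
  f_t(t,x)  = 24*t^2*x^3/5
  f_x(t,x)  = 24*t^3*x^2/5
  f_xx(t,x) = 48*t^3*x/5
Assemble drift = f_t + (1/2) f_xx = 24*t^2*x*(t + x^2)/5 and diffusion = f_x = 24*t^3*x^2/5. Substituting x = B_t:
  d(8*B_t^3*t^3/5) = (24*B_t*t^2*(B_t^2 + t)/5) dt + (24*B_t^2*t^3/5) dB_t.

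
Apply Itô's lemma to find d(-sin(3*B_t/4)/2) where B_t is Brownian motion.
d(-sin(3*B_t/4)/2) = (9*sin(3*B_t/4)/64) dt + (-3*cos(3*B_t/4)/8) dB_t

Itô's formula for f(B_t) gives d f(B_t) = f'(B_t) dB_t + (1/2) f''(B_t) dt. Compute derivatives of f(x) = -sin(3*x/4)/2:
  f'(x)  = -3*cos(3*x/4)/8
  f''(x) = 9*sin(3*x/4)/32
Substitute x = B_t and multiply the f'' term by 1/2:
  drift     = (1/2) * (9*sin(3*x/4)/32) evaluated at B_t = 9*sin(3*B_t/4)/64
  diffusion = (-3*cos(3*x/4)/8) evaluated at B_t = -3*cos(3*B_t/4)/8
Therefore d(-sin(3*B_t/4)/2) = (9*sin(3*B_t/4)/64) dt + (-3*cos(3*B_t/4)/8) dB_t.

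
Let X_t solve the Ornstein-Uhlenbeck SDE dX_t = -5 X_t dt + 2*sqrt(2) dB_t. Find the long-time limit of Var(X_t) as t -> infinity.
lim Var(X_t) = 4/5

The OU SDE dX = -theta X dt + sigma dB admits the integrating factor exp(theta t): d(exp(theta t) X_t) = sigma exp(theta t) dB_t. Integrating from 0 to t gives X_t = x_0 * exp(-theta t) + sigma * int_0^t exp(-theta (t-s)) dB_s for any initial x_0. The Itô integral has variance (by the Itô isometry) sigma^2 * int_0^t exp(-2 theta (t - s)) ds = sigma^2 * (1 - exp(-2 theta t)) / (2 theta), independent of x_0.
With theta = 5, sigma = 2*sqrt(2):
  Var(X_t) = (2*sqrt(2))^2 * (1 - exp(-2*5 t)) / (2 * 5) = 4/5 - 4*exp(-10*t)/5.
As t -> infinity, exp(-2*5 t) -> 0, so the stationary variance is sigma^2 / (2 theta) = 4/5.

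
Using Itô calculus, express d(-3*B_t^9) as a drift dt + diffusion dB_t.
d(-3*B_t^9) = (-108*B_t^7) dt + (-27*B_t^8) dB_t

Itô's formula for f(B_t) gives d f(B_t) = f'(B_t) dB_t + (1/2) f''(B_t) dt. Compute derivatives of f(x) = -3*x^9:
  f'(x)  = -27*x^8
  f''(x) = -216*x^7
Substitute x = B_t and multiply the f'' term by 1/2:
  drift     = (1/2) * (-216*x^7) evaluated at B_t = -108*B_t^7
  diffusion = (-27*x^8) evaluated at B_t = -27*B_t^8
Therefore d(-3*B_t^9) = (-108*B_t^7) dt + (-27*B_t^8) dB_t.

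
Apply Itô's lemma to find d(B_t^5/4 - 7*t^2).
d(B_t^5/4 - 7*t^2) = (5*B_t^3/2 - 14*t) dt + (5*B_t^4/4) dB_t

Itô's formula for f(t, x): d f(t, B_t) = (f_t + (1/2) f_xx) dt + f_x dB_t. Compute partials of f(t, x) = -7*t^2 + x^5/4:
  f_t(t,x)  = -14*t
  f_x(t,x)  = 5*x^4/4
  f_xx(t,x) = 5*x^3
Assemble drift = f_t + (1/2) f_xx = -14*t + 5*x^3/2 and diffusion = f_x = 5*x^4/4. Substituting x = B_t:
  d(B_t^5/4 - 7*t^2) = (5*B_t^3/2 - 14*t) dt + (5*B_t^4/4) dB_t.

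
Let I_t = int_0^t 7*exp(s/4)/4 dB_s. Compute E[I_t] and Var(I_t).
E[I_t] = 0; Var(I_t) = 49*exp(t/2)/8 - 49/8

The Itô integral of a deterministic integrand f(s) has mean 0 because each increment f(s) * (B_{s+ds} - B_s) has mean 0. By the Itô isometry:
  Var( int_0^t f(s) dB_s ) = E[ (int_0^t f(s) dB_s)^2 ] = int_0^t f(s)^2 ds.
Here f(s) = 7*exp(s/4)/4, so f(s)^2 = 49*exp(s/2)/16. Integrate:
  int_0^t (49*exp(s/2)/16) ds = 49*exp(t/2)/8 - 49/8.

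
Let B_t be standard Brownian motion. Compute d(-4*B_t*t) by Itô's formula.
d(-4*B_t*t) = (-4*B_t) dt + (-4*t) dB_t

Itô's formula for f(t, x): d f(t, B_t) = (f_t + (1/2) f_xx) dt + f_x dB_t. Compute partials of f(t, x) = -4*t*x:
  f_t(t,x)  = -4*x
  f_x(t,x)  = -4*t
  f_xx(t,x) = 0
Assemble drift = f_t + (1/2) f_xx = -4*x and diffusion = f_x = -4*t. Substituting x = B_t:
  d(-4*B_t*t) = (-4*B_t) dt + (-4*t) dB_t.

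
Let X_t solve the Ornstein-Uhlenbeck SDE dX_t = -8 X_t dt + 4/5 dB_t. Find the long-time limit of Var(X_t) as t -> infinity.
lim Var(X_t) = 1/25

The OU SDE dX = -theta X dt + sigma dB admits the integrating factor exp(theta t): d(exp(theta t) X_t) = sigma exp(theta t) dB_t. Integrating from 0 to t gives X_t = x_0 * exp(-theta t) + sigma * int_0^t exp(-theta (t-s)) dB_s for any initial x_0. The Itô integral has variance (by the Itô isometry) sigma^2 * int_0^t exp(-2 theta (t - s)) ds = sigma^2 * (1 - exp(-2 theta t)) / (2 theta), independent of x_0.
With theta = 8, sigma = 4/5:
  Var(X_t) = (4/5)^2 * (1 - exp(-2*8 t)) / (2 * 8) = 1/25 - exp(-16*t)/25.
As t -> infinity, exp(-2*8 t) -> 0, so the stationary variance is sigma^2 / (2 theta) = 1/25.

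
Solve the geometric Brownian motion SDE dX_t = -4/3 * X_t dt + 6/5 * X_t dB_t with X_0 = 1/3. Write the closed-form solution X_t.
X_t = 1/3 * exp((-154/75) * t + (6/5) * B_t)

For GBM dX = mu X dt + sigma X dB with X_0 = x_0, apply Itô to Y = log X: dY = (mu - sigma^2/2) dt + sigma dB, so Y_t = log(x_0) + (mu - sigma^2/2) t + sigma B_t and hence X_t = x_0 * exp((mu - sigma^2/2) t + sigma B_t).
With mu = -4/3, sigma = 6/5, x_0 = 1/3, this gives:
  X_t = 1/3 * exp((-154/75) * t + (6/5) * B_t).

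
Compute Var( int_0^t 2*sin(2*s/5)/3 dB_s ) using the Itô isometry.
Var = 2*t/9 - 5*sin(4*t/5)/18

The Itô integral of a deterministic integrand f(s) has mean 0 because each increment f(s) * (B_{s+ds} - B_s) has mean 0. By the Itô isometry:
  Var( int_0^t f(s) dB_s ) = E[ (int_0^t f(s) dB_s)^2 ] = int_0^t f(s)^2 ds.
Here f(s) = 2*sin(2*s/5)/3, so f(s)^2 = 4*sin(2*s/5)^2/9. Integrate:
  int_0^t (4*sin(2*s/5)^2/9) ds = 2*t/9 - 5*sin(4*t/5)/18.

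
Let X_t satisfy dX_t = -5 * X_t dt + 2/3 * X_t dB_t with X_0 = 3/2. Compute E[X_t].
E[X_t] = 3*exp(-5*t)/2

For GBM dX = mu X dt + sigma X dB with X_0 = x_0, apply Itô to Y = log X: dY = (mu - sigma^2/2) dt + sigma dB, so Y_t = log(x_0) + (mu - sigma^2/2) t + sigma B_t and hence X_t = x_0 * exp((mu - sigma^2/2) t + sigma B_t).
With mu = -5, sigma = 2/3, x_0 = 3/2, this gives:
  X_t = 3/2 * exp((-47/9) * t + (2/3) * B_t).
Since sigma*B_t ~ Normal(0, sigma^2 t), E[exp(sigma*B_t)] = exp(sigma^2 t / 2); so E[X_t] = x_0 * exp((mu - sigma^2/2) t) * exp(sigma^2 t / 2) = x_0 * exp(mu t) = 3*exp(-5*t)/2.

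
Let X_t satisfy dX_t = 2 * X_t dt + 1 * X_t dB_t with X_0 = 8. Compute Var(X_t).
Var(X_t) = 64*(exp(t) - 1)*exp(4*t)

For GBM dX = mu X dt + sigma X dB with X_0 = x_0, apply Itô to Y = log X: dY = (mu - sigma^2/2) dt + sigma dB, so Y_t = log(x_0) + (mu - sigma^2/2) t + sigma B_t and hence X_t = x_0 * exp((mu - sigma^2/2) t + sigma B_t).
With mu = 2, sigma = 1, x_0 = 8, this gives:
  X_t = 8 * exp((3/2) * t + (1) * B_t).
Since sigma*B_t ~ Normal(0, sigma^2 t), E[exp(sigma*B_t)] = exp(sigma^2 t / 2); so E[X_t] = x_0 * exp((mu - sigma^2/2) t) * exp(sigma^2 t / 2) = x_0 * exp(mu t) = 8*exp(2*t).
Var(X_t) = E[X_t^2] - (E[X_t])^2 = x_0^2 * exp(2 mu t) * (exp(sigma^2 t) - 1) = 64*(exp(t) - 1)*exp(4*t).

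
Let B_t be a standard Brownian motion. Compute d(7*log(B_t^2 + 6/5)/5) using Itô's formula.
d(7*log(B_t^2 + 6/5)/5) = (7*(6 - 5*B_t^2)/(5*B_t^2 + 6)^2) dt + (14*B_t/(5*B_t^2 + 6)) dB_t

Itô's formula for f(B_t) gives d f(B_t) = f'(B_t) dB_t + (1/2) f''(B_t) dt. Compute derivatives of f(x) = 7*log(x^2 + 6/5)/5:
  f'(x)  = 14*x/(5*x^2 + 6)
  f''(x) = 14*(6 - 5*x^2)/(5*x^2 + 6)^2
Substitute x = B_t and multiply the f'' term by 1/2:
  drift     = (1/2) * (14*(6 - 5*x^2)/(5*x^2 + 6)^2) evaluated at B_t = 7*(6 - 5*B_t^2)/(5*B_t^2 + 6)^2
  diffusion = (14*x/(5*x^2 + 6)) evaluated at B_t = 14*B_t/(5*B_t^2 + 6)
Therefore d(7*log(B_t^2 + 6/5)/5) = (7*(6 - 5*B_t^2)/(5*B_t^2 + 6)^2) dt + (14*B_t/(5*B_t^2 + 6)) dB_t.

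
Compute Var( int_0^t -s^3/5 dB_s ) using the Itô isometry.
Var = t^7/175

The Itô integral of a deterministic integrand f(s) has mean 0 because each increment f(s) * (B_{s+ds} - B_s) has mean 0. By the Itô isometry:
  Var( int_0^t f(s) dB_s ) = E[ (int_0^t f(s) dB_s)^2 ] = int_0^t f(s)^2 ds.
Here f(s) = -s^3/5, so f(s)^2 = s^6/25. Integrate:
  int_0^t (s^6/25) ds = t^7/175.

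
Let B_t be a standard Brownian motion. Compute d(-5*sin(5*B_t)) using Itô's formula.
d(-5*sin(5*B_t)) = (125*sin(5*B_t)/2) dt + (-25*cos(5*B_t)) dB_t

Itô's formula for f(B_t) gives d f(B_t) = f'(B_t) dB_t + (1/2) f''(B_t) dt. Compute derivatives of f(x) = -5*sin(5*x):
  f'(x)  = -25*cos(5*x)
  f''(x) = 125*sin(5*x)
Substitute x = B_t and multiply the f'' term by 1/2:
  drift     = (1/2) * (125*sin(5*x)) evaluated at B_t = 125*sin(5*B_t)/2
  diffusion = (-25*cos(5*x)) evaluated at B_t = -25*cos(5*B_t)
Therefore d(-5*sin(5*B_t)) = (125*sin(5*B_t)/2) dt + (-25*cos(5*B_t)) dB_t.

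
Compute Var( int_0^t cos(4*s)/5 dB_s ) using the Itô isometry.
Var = t/50 + sin(4*t)*cos(4*t)/200

The Itô integral of a deterministic integrand f(s) has mean 0 because each increment f(s) * (B_{s+ds} - B_s) has mean 0. By the Itô isometry:
  Var( int_0^t f(s) dB_s ) = E[ (int_0^t f(s) dB_s)^2 ] = int_0^t f(s)^2 ds.
Here f(s) = cos(4*s)/5, so f(s)^2 = cos(4*s)^2/25. Integrate:
  int_0^t (cos(4*s)^2/25) ds = t/50 + sin(4*t)*cos(4*t)/200.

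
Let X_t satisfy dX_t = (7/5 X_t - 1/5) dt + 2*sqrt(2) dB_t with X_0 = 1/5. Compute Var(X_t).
Var(X_t) = 20*exp(14*t/5)/7 - 20/7

The variance V(t) = Var(X_t) satisfies V'(t) = 2 a V(t) + c^2 with V(0) = 0 (drift coefficient is linear in X, diffusion is constant). With a = 7/5, c = 2*sqrt(2), the solution is
  V(t) = (c^2 / (2 a)) * (exp(2 a t) - 1)
       = ((2*sqrt(2))^2 / (2*(7/5))) * (exp((14/5) t) - 1)
       = 20*exp(14*t/5)/7 - 20/7.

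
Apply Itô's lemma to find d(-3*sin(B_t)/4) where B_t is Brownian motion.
d(-3*sin(B_t)/4) = (3*sin(B_t)/8) dt + (-3*cos(B_t)/4) dB_t

Itô's formula for f(B_t) gives d f(B_t) = f'(B_t) dB_t + (1/2) f''(B_t) dt. Compute derivatives of f(x) = -3*sin(x)/4:
  f'(x)  = -3*cos(x)/4
  f''(x) = 3*sin(x)/4
Substitute x = B_t and multiply the f'' term by 1/2:
  drift     = (1/2) * (3*sin(x)/4) evaluated at B_t = 3*sin(B_t)/8
  diffusion = (-3*cos(x)/4) evaluated at B_t = -3*cos(B_t)/4
Therefore d(-3*sin(B_t)/4) = (3*sin(B_t)/8) dt + (-3*cos(B_t)/4) dB_t.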